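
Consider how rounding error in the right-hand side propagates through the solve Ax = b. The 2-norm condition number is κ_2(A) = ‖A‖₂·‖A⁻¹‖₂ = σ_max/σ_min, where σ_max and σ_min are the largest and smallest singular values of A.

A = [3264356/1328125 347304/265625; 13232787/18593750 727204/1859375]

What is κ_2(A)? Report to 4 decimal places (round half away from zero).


form AᵀA = [3621898544569/553164062500 96582301974/27658203125; 96582301974/27658203125 10302734416/5531640625] with trace 16097480921/1914062500 and determinant 11316496/11962890625
solving λ² − 16097480921/1914062500·λ + 11316496/11962890625 = 0 gives λ = 841/100, 53824/478515625
σ_max=√(841/100)=(29/10), σ_min=√(53824/478515625)=(232/21875) → κ = 273.4375

273.4375


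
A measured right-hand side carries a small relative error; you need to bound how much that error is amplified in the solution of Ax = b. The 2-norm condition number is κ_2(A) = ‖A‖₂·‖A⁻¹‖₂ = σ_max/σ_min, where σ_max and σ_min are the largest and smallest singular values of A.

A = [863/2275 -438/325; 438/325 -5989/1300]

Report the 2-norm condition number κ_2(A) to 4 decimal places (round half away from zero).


form AᵀA = [81161/41405 -79497/11830; -79497/11830 311501/13520] with trace 3312425/132496 and determinant 625/132496
char-poly roots: 25 and 25/132496
σ_max=√25=5, σ_min=√(25/132496)=(5/364) → κ = 364.0000

364.0000


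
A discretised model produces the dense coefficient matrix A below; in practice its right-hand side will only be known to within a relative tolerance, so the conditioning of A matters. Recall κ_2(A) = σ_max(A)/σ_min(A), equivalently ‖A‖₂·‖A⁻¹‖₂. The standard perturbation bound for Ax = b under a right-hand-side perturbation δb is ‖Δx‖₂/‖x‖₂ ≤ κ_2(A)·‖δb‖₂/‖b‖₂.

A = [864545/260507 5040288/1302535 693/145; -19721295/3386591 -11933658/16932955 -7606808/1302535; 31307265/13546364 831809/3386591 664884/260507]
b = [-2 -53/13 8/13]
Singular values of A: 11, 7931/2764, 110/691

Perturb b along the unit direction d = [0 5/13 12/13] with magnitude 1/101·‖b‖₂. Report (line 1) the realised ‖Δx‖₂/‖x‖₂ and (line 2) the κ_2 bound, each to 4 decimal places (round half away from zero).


σ_max = 11, σ_min = 110/691
κ_2(A) = 11 / (110/691) = 69.1000
κ_2(A)·‖δb‖/‖b‖ = 0.6842
solve Ax = b  →  x = [4.8509 0.5110 -4.2006]
‖b‖₂ = 4.5826 and ‖x‖₂ = 6.4372
re-solving with b+δb shifts x by Δx of norm 0.2850
dividing the unrounded norms, ‖Δx‖/‖x‖ = 0.0443
realised/bound (from unrounded values) ≈ 0.0647

0.0443
0.6842


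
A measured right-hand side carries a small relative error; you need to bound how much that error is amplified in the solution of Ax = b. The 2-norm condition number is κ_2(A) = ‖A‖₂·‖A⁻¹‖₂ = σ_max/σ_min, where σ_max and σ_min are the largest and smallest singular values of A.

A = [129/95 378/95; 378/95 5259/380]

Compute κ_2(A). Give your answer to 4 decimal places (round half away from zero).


76.0000

AᵀA = [6381/361 43659/722; 43659/722 1197729/5776]; tr = 1299825/5776, det = 50625/5776
char-poly roots: 225 and 225/5776
κ = σ_max/σ_min = 15/(15/76) = 76.0000


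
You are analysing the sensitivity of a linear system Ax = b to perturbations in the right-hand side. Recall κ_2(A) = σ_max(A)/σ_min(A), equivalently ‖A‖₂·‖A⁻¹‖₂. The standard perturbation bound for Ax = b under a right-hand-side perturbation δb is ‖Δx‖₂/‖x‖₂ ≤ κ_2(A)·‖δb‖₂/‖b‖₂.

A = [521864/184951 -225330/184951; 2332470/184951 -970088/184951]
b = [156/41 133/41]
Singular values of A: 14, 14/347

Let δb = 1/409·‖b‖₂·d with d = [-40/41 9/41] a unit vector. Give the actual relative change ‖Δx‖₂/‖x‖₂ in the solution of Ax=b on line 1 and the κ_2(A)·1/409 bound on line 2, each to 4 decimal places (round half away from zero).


0.0041
0.8484

σ_max = 14, σ_min = 14/347
κ_2(A) = 14 / (14/347) = 347.0000
bound on ‖Δx‖/‖x‖: κ·ε = 347.0000·1/409 = 0.8484
solve Ax = b  →  x = [-28.3352 -68.7473]
‖b‖₂ = 5.0000 and ‖x‖₂ = 74.3577
re-solving with b+δb shifts x by Δx of norm 0.3030
relative error = 0.0041
realised/bound (from unrounded values) ≈ 0.0048


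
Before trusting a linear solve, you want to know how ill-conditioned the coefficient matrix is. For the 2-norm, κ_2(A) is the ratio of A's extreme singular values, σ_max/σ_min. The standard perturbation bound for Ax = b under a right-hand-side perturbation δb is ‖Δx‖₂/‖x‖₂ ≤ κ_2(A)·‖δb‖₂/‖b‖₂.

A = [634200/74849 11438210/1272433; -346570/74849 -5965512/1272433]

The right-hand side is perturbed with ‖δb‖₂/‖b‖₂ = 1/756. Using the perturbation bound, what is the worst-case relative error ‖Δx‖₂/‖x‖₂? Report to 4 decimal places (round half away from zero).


AᵀA = [522320404900/5602372801 548328251520/5602372801; 548328251520/5602372801 575847686596/5602372801]; tr = 1305788456/6661561, det = 24010000/6661561
λ_max, λ_min = (1305788456/6661561 ± √1704443715504423936/44376394956721)/2 = 196, 122500/6661561
κ_2(A) = √(λ_max/λ_min) = √(196 / (122500/6661561)) = 103.2400
perturbation bound = 103.2400·1/756 = 0.1366

0.1366


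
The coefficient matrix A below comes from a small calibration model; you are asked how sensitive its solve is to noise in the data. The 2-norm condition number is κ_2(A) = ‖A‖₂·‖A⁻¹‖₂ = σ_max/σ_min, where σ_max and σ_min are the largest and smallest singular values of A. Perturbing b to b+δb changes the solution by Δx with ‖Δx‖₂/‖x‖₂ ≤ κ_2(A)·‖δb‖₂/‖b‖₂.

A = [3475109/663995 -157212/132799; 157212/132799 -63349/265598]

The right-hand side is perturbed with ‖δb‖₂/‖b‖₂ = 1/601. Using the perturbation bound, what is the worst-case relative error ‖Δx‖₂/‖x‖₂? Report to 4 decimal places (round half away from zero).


0.3286

AᵀA = [7551619801/262278025 -339813738/52455605; -339813738/52455605 61199017/41964484]; tr = 18879509/624100, det = 14641/624100
char-poly roots: 121/4 and 121/156025
κ = σ_max/σ_min = (11/2)/(11/395) = 197.5000
perturbation bound = 197.5000·1/601 = 0.3286


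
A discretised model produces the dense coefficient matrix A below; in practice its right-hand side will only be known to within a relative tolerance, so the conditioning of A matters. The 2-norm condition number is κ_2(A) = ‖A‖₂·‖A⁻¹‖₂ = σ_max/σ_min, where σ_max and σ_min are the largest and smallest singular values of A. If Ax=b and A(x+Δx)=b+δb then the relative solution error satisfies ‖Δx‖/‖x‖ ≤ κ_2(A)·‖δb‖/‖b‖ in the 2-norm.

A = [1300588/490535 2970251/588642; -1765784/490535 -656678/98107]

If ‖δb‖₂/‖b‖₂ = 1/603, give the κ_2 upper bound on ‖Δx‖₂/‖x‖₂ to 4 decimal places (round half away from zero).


0.3589

AᵀA = [192380891216/9624983449 1082038184090/28874950347; 1082038184090/28874950347 24346526847625/346499404164]; tr = 108208439209/1198959876, det = 52128400/299739969
eigenvalues of AᵀA: λ = (tr ± √(tr²−4·det))/2 = 361/4, 577600/299739969
σ_max=√(361/4)=(19/2), σ_min=√(577600/299739969)=(760/17313) → κ = 216.4125
bound on ‖Δx‖/‖x‖: κ·ε = 216.4125·1/603 = 0.3589


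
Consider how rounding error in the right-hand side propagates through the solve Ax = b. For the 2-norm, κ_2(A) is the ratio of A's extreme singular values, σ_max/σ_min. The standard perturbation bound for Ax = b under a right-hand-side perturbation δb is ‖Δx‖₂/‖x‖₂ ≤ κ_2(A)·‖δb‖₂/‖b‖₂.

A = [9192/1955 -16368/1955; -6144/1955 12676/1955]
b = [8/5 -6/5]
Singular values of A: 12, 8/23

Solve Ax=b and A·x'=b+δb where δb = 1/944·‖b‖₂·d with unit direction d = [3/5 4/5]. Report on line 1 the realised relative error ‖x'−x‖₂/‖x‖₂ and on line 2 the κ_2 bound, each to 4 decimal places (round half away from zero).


0.0365
0.0365

largest singular value 12, smallest 8/23
κ_2(A) = 12 / (8/23) = 34.5000
bound on ‖Δx‖/‖x‖: κ·ε = 34.5000·1/944 = 0.0365
solve Ax = b  →  x = [0.0784 -0.1471]
‖b‖₂ = 2.0000 and ‖x‖₂ = 0.1667
re-solving with b+δb shifts x by Δx of norm 0.0061
dividing the unrounded norms, ‖Δx‖/‖x‖ = 0.0365
tightness: 0.0365 against a bound of 0.0365; the bound is attained (ratio 1)


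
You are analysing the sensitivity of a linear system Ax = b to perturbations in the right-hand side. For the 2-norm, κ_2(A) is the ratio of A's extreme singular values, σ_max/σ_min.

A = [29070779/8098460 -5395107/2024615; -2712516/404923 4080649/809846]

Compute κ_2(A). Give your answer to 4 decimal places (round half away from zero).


AᵀA = [13107984123769/226937904400 -2457720582777/56734476100; -2457720582777/56734476100 1843325690989/56734476100]; tr = 819251475509/9077516176, det = 2036265625/36310064704
eigenvalues of AᵀA: λ = (tr ± √(tr²−4·det))/2 = 361/4, 5640625/9077516176
σ_max=√(361/4)=(19/2), σ_min=√(5640625/9077516176)=(2375/95276) → κ = 381.1040

381.1040


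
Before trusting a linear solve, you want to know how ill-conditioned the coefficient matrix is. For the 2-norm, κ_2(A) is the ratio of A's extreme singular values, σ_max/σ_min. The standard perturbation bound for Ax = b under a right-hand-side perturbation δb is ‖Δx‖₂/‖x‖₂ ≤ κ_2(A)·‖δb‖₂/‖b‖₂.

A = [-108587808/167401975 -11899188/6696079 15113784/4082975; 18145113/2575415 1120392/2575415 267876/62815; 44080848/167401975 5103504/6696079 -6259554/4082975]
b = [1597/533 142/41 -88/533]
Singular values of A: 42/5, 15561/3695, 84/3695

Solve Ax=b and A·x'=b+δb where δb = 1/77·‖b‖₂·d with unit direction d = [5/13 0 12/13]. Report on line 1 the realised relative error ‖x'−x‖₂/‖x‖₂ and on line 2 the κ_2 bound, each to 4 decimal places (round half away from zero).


0.0595
4.7987

largest singular value 42/5, smallest 84/3695
condition number: (42/5) ÷ (84/3695) = 369.5000
perturbation bound = 369.5000·1/77 = 4.7987
solve Ax = b  →  x = [-12.2906 38.5895 17.1812]
‖b‖₂ = 4.5826 and ‖x‖₂ = 43.9932
re-solving with b+δb shifts x by Δx of norm 2.6179
relative error = 0.0595
so the bound overstates the realised error by a factor of ≈ 80.6409 (computed from the unrounded values)


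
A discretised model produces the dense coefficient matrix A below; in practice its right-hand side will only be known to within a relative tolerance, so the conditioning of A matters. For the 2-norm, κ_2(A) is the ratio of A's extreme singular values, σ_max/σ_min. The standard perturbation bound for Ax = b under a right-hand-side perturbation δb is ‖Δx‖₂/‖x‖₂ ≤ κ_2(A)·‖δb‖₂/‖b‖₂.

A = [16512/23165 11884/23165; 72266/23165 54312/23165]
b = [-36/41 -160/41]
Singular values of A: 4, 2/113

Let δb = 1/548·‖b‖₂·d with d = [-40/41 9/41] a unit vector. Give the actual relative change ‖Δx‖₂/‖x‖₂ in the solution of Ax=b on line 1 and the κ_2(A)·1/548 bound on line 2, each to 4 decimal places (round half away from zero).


σ_max = 4, σ_min = 2/113
κ = σ_max/σ_min = 4/(2/113) = 226.0000
bound on ‖Δx‖/‖x‖: κ·ε = 226.0000·1/548 = 0.4124
solve Ax = b  →  x = [-0.8000 -0.6000]
2-norm of b is 4.0000; of x, 1.0000
Δx = A⁻¹·δb where δb = 1/548·4.0000·d; ‖Δx‖ = 0.4124
dividing the unrounded norms, ‖Δx‖/‖x‖ = 0.4124
so the bound is sharp here: realised error equals the bound

0.4124
0.4124


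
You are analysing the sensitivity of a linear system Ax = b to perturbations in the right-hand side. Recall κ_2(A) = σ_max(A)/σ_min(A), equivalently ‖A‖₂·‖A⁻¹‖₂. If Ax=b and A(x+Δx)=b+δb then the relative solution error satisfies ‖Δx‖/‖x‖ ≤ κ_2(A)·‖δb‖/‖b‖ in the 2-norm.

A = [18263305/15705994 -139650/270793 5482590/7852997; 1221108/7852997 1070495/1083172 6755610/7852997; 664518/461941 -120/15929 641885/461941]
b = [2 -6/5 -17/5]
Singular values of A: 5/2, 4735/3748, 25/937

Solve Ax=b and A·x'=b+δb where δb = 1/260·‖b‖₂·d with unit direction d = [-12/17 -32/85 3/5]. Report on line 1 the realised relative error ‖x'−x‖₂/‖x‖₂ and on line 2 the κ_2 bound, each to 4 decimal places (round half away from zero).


σ_max = 5/2, σ_min = 25/937
κ = σ_max/σ_min = (5/2)/(25/937) = 93.7000
worst-case relative error ≤ 93.7000 × 1/260 = 0.3604
solve Ax = b  →  x = [68.3564 51.5161 -72.9342]
2-norm of b is 4.1231; of x, 112.4540
δb = ε·‖b‖·d = [-0.0112 -0.0060 0.0095]; solving A·Δx = δb gives ‖Δx‖ = 0.5944
dividing the unrounded norms, ‖Δx‖/‖x‖ = 0.0053
realised/bound (from unrounded values) ≈ 0.0147

0.0053
0.3604


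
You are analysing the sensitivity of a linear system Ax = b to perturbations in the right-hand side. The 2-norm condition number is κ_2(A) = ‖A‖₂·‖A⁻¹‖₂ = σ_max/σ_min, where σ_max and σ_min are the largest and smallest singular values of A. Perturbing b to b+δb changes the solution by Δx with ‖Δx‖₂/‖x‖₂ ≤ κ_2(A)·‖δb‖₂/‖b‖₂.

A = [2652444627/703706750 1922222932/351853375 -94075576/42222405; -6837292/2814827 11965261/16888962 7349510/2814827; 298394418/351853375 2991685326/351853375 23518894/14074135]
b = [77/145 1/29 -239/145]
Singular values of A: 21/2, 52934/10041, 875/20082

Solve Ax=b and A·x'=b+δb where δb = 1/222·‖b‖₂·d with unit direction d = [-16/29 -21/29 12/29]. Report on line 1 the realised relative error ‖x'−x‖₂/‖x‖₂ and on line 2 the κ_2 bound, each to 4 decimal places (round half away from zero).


0.0078
1.0855

σ_max = 21/2, σ_min = 875/20082
κ_2(A) = (21/2) / (875/20082) = 240.9840
worst-case relative error ≤ 240.9840 × 1/222 = 1.0855
solve Ax = b  →  x = [-15.8559 4.5254 -15.9655]
‖b‖₂ = 1.7321 and ‖x‖₂ = 22.9518
with δb = [-0.0043 -0.0056 0.0032], A·Δx = δb → ‖Δx‖ = 0.1791
realised ‖Δx‖/‖x‖ = 0.0078
so the bound overstates the realised error by a factor of ≈ 139.1381 (computed from the unrounded values)


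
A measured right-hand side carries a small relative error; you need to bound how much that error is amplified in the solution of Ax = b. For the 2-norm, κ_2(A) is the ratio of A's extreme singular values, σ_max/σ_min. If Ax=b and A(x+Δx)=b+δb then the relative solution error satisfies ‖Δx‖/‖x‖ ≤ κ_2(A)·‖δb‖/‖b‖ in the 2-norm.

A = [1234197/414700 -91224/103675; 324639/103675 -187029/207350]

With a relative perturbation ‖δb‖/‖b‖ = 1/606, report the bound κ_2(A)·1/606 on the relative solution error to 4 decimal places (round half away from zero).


M = AᵀA = [763255629/40898000 -27826659/5112250; -27826659/5112250 16234749/10224500]. tr(M)=6625557/327184, det(M)=6561/1308736
char-poly roots: 81/4 and 81/327184
κ_2(A) = √(λ_max/λ_min) = √((81/4) / (81/327184)) = 286.0000
perturbation bound = 286.0000·1/606 = 0.4719

0.4719


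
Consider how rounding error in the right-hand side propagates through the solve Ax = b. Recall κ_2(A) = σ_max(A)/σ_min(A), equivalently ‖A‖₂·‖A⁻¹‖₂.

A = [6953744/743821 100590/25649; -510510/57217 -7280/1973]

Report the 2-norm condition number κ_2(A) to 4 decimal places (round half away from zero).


394.6000

M = AᵀA = [109868505796/657871201 45778199040/657871201; 45778199040/657871201 19075077700/657871201]. tr(M)=762979784/3892729, det(M)=960400/3892729
char-poly roots: 196 and 4900/3892729
so κ_2 = √(196 / (4900/3892729)) = 394.6000


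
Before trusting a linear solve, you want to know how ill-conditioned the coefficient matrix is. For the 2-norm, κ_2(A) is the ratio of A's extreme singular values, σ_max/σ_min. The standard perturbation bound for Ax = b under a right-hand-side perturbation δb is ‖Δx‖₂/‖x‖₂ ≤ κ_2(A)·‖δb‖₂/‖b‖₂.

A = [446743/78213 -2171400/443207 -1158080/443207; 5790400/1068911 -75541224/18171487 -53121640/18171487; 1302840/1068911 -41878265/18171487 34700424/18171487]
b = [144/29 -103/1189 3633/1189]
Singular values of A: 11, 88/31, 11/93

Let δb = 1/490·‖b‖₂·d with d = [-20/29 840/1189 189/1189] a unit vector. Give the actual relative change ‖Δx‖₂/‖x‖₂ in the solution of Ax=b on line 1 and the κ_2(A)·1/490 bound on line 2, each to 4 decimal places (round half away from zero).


0.0040
0.1898

from the listed singular values, σ₁ = 11, σ_n = 11/93
κ = σ_max/σ_min = 11/(11/93) = 93.0000
κ_2(A)·‖δb‖/‖b‖ = 0.1898
solve Ax = b  →  x = [-17.2288 -16.9246 -7.8287]
‖b‖₂ = 5.8310 and ‖x‖₂ = 25.3882
δb = ε·‖b‖·d = [-0.0082 0.0084 0.0019]; solving A·Δx = δb gives ‖Δx‖ = 0.1006
relative error = 0.0040
so the bound overstates the realised error by a factor of ≈ 47.8945 (computed from the unrounded values)


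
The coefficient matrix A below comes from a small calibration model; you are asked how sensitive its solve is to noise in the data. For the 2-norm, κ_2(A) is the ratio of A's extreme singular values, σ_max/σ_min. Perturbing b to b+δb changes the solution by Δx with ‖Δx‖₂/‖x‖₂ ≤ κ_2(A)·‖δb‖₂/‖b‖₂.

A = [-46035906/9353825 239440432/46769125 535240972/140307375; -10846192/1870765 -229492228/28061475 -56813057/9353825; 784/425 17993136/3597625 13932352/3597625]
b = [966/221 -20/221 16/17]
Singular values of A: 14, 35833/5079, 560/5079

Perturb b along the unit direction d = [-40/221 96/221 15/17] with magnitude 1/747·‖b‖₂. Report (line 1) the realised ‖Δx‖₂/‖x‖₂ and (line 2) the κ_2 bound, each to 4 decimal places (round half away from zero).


from the listed singular values, σ₁ = 14, σ_n = 560/5079
κ_2(A) = 14 / (560/5079) = 126.9750
bound on ‖Δx‖/‖x‖: κ·ε = 126.9750·1/747 = 0.1700
solve Ax = b  →  x = [-0.5043 0.2367 0.1775]
‖b‖₂ = 4.4721 and ‖x‖₂ = 0.5847
with δb = [-0.0011 0.0026 0.0053], A·Δx = δb → ‖Δx‖ = 0.0543
relative error = 0.0929
tightness: 0.0929 against a bound of 0.1700 (unrounded ratio ≈ 0.5463)

0.0929
0.1700


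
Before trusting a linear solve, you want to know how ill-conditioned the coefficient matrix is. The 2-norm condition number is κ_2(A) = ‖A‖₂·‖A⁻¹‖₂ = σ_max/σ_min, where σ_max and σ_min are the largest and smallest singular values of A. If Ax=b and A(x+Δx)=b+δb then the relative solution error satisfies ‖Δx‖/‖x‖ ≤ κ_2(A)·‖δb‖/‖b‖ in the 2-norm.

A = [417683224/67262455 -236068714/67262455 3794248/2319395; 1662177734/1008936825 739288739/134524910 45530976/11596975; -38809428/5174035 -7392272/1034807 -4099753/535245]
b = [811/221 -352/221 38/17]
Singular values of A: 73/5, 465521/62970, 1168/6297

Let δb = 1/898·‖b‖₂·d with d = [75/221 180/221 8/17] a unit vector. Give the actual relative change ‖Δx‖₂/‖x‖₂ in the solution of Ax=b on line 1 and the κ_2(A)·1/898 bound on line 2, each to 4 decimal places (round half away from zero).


0.0051
0.0877

from the listed singular values, σ₁ = 73/5, σ_n = 1168/6297
condition number: (73/5) ÷ (1168/6297) = 78.7125
κ_2(A)·‖δb‖/‖b‖ = 0.0877
solve Ax = b  →  x = [-2.0486 -2.6983 4.2308]
‖b‖₂ = 4.5826 and ‖x‖₂ = 5.4201
with δb = [0.0017 0.0042 0.0024], A·Δx = δb → ‖Δx‖ = 0.0275
relative error = 0.0051
tightness: 0.0051 against a bound of 0.0877 (unrounded ratio ≈ 0.0579)


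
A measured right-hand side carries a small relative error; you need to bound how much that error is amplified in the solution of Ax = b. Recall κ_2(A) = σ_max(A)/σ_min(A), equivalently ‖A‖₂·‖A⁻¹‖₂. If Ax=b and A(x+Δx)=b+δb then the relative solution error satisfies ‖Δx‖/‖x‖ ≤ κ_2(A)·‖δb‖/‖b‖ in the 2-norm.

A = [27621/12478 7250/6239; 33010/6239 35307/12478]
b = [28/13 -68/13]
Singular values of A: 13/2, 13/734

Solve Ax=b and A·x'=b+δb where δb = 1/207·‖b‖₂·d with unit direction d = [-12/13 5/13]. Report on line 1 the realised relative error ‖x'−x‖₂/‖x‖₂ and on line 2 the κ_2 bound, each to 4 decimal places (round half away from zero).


largest singular value 13/2, smallest 13/734
κ_2(A) = (13/2) / (13/734) = 367.0000
perturbation bound = 367.0000·1/207 = 1.7729
solve Ax = b  →  x = [105.7376 -199.5656]
‖b‖ = 5.6569, ‖x‖ = 225.8470
Δx = A⁻¹·δb where δb = 1/207·5.6569·d; ‖Δx‖ = 1.5430
relative error = 0.0068
so the bound overstates the realised error by a factor of ≈ 259.5092 (computed from the unrounded values)

0.0068
1.7729


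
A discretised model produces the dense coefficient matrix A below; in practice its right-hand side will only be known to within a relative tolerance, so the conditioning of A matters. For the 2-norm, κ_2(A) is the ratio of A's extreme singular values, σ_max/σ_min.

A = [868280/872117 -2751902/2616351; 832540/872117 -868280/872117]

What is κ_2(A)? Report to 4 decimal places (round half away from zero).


311.1000

M = AᵀA = [1720610000/904385329 -5419803760/2713155987; -5419803760/2713155987 17072718244/8139467961]. tr(M)=38713684/9678321, det(M)=1600/9678321
λ_max, λ_min = (38713684/9678321 ± √1498687387597456/93669897379041)/2 = 4, 400/9678321
κ_2(A) = √(λ_max/λ_min) = √(4 / (400/9678321)) = 311.1000


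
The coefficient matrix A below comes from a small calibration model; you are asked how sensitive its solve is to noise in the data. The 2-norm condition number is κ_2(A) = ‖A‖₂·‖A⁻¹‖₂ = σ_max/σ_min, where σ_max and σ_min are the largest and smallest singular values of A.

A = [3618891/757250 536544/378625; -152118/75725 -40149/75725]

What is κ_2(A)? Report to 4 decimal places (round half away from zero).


93.2000

M = AᵀA = [91185566049/3393062500 6648116958/848265625; 6648116958/848265625 1941881769/848265625]. tr(M)=158324949/5428900, det(M)=531441/5428900
char-poly roots: 729/25 and 729/217156
κ = σ_max/σ_min = (27/5)/(27/466) = 93.2000


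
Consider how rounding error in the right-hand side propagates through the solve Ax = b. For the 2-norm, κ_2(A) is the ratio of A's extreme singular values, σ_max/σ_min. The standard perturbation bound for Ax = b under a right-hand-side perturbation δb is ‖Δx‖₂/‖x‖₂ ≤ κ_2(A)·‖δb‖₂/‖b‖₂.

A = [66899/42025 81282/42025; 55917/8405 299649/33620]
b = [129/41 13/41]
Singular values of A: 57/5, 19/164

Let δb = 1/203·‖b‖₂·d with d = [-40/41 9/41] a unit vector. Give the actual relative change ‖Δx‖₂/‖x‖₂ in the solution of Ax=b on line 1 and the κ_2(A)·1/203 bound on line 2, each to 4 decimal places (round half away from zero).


largest singular value 57/5, smallest 19/164
condition number: (57/5) ÷ (19/164) = 98.4000
κ_2(A)·‖δb‖/‖b‖ = 0.4847
solve Ax = b  →  x = [20.7684 -15.4667]
2-norm of b is 3.1623; of x, 25.8949
with δb = [-0.0152 0.0034], A·Δx = δb → ‖Δx‖ = 0.1345
relative error = 0.0052
realised/bound (from unrounded values) ≈ 0.0107

0.0052
0.4847


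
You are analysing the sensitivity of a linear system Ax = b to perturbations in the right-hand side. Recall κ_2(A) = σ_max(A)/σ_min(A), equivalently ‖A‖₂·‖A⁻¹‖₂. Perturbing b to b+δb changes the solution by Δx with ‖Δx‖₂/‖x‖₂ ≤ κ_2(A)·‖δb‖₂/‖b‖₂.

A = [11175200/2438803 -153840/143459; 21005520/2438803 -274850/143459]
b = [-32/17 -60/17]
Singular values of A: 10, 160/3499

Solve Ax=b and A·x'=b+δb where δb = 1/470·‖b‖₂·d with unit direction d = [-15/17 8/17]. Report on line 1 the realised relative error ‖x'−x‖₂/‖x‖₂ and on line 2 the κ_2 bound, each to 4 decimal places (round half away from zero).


0.4653
0.4653

from the listed singular values, σ₁ = 10, σ_n = 160/3499
κ = σ_max/σ_min = 10/(160/3499) = 218.6875
κ_2(A)·‖δb‖/‖b‖ = 0.4653
solve Ax = b  →  x = [-0.3902 0.0878]
‖b‖₂ = 4.0000 and ‖x‖₂ = 0.4000
Δx = A⁻¹·δb where δb = 1/470·4.0000·d; ‖Δx‖ = 0.1861
relative error = 0.4653
realised/bound = 1 exactly: the bound is attained for this b and d


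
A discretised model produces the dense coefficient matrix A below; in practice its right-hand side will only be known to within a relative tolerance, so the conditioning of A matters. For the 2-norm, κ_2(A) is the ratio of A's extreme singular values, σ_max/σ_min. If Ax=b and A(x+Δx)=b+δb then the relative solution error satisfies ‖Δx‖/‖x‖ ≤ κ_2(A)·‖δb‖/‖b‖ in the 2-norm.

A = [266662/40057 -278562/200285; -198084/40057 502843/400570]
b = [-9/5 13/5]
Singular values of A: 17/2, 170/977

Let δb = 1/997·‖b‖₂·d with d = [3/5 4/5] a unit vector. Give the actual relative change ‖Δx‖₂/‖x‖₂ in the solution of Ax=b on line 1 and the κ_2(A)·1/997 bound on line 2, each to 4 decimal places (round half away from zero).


from the listed singular values, σ₁ = 17/2, σ_n = 170/977
κ = σ_max/σ_min = (17/2)/(170/977) = 48.8500
worst-case relative error ≤ 48.8500 × 1/997 = 0.0490
solve Ax = b  →  x = [0.9172 5.6844]
2-norm of b is 3.1623; of x, 5.7579
re-solving with b+δb shifts x by Δx of norm 0.0182
relative error = 0.0032
so the bound overstates the realised error by a factor of ≈ 15.4768 (computed from the unrounded values)

0.0032
0.0490


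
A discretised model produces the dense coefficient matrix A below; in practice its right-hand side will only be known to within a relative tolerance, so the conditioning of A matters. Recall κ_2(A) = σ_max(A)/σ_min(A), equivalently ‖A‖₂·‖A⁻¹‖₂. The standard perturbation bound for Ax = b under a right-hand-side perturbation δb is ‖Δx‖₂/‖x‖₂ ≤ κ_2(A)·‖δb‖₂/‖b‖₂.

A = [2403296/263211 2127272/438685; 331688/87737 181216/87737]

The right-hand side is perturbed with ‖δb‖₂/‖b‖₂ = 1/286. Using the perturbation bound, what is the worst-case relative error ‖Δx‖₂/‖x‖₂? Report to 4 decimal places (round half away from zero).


form AᵀA = [40035408448/409941009 35586224128/683235015; 35586224128/683235015 31634716736/1138725025] with trace 4448434816/35462025 and determinant 9834496/35462025
λ_max, λ_min = (4448434816/35462025 ± √19787177307628896256/1257555217100625)/2 = 3136/25, 3136/1418481
κ = σ_max/σ_min = (56/5)/(56/1191) = 238.2000
bound on ‖Δx‖/‖x‖: κ·ε = 238.2000·1/286 = 0.8329

0.8329


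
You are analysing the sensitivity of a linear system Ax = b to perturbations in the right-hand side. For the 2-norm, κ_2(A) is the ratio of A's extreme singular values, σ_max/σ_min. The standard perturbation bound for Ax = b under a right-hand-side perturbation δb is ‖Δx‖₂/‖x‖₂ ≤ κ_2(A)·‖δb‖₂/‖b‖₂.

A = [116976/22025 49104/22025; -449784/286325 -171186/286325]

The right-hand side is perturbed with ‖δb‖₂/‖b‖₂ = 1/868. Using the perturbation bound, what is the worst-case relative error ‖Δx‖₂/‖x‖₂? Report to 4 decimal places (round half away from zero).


form AᵀA = [4023676224/131171209 1676369520/131171209; 1676369520/131171209 698876676/131171209] with trace 27944100/776161 and determinant 82944/776161
solving λ² − 27944100/776161·λ + 82944/776161 = 0 gives λ = 36, 2304/776161
κ_2(A) = √(λ_max/λ_min) = √(36 / (2304/776161)) = 110.1250
worst-case relative error ≤ 110.1250 × 1/868 = 0.1269

0.1269


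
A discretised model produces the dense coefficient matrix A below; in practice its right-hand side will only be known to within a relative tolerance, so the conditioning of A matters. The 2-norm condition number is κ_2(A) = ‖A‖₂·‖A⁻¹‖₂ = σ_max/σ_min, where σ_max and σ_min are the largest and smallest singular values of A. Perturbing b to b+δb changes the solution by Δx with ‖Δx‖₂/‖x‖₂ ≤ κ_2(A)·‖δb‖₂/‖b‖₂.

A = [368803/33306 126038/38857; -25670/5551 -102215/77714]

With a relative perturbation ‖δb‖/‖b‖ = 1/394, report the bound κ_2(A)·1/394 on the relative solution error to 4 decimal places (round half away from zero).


0.9104

form AᵀA = [945194161/6563844 160812928/3828909; 160812928/3828909 437811929/35736484] with trace 25127410625/160814178 and determinant 244140625/1286513424
solving λ² − 25127410625/160814178·λ + 244140625/1286513424 = 0 gives λ = 625/4, 390625/321628356
κ = σ_max/σ_min = (25/2)/(625/17934) = 358.6800
κ_2(A)·‖δb‖/‖b‖ = 0.9104


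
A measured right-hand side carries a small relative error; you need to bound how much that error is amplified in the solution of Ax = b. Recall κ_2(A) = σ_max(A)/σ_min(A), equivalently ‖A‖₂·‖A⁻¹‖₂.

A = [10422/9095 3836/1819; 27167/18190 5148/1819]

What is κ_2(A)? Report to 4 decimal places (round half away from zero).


171.2000

form AᵀA = [46900729/13235044 21981330/3308761; 21981330/3308761 41216800/3308761] with trace 732761/45796 and determinant 100/11449
λ_max, λ_min = (732761/45796 ± √536865409521/2097273616)/2 = 16, 25/45796
so κ_2 = √(16 / (25/45796)) = 171.2000


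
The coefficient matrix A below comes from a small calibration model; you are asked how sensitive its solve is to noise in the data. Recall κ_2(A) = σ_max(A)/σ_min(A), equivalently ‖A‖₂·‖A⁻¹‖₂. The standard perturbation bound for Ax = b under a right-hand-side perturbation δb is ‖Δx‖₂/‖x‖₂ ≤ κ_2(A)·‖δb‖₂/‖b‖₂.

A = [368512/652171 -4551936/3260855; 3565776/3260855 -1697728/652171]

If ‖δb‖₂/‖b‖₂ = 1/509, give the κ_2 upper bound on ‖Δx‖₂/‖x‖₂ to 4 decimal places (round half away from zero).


form AᵀA = [55743203584/36792994225 -5350284288/1471719769; -5350284288/1471719769 321028132864/36792994225] with trace 2229416192/217710025 and determinant 16777216/5442750625
char-poly roots: 256/25 and 65536/217710025
κ = σ_max/σ_min = (16/5)/(256/14755) = 184.4375
worst-case relative error ≤ 184.4375 × 1/509 = 0.3624

0.3624


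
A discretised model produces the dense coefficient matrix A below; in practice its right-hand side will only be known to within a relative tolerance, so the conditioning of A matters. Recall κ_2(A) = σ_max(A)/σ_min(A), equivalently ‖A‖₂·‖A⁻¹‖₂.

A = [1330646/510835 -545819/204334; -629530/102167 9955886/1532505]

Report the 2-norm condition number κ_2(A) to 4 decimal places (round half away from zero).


M = AᵀA = [69102481064/1544097025 -43532347439/926458215; -43532347439/926458215 2742664496161/55587492900]. tr(M)=1243841573/13219380, det(M)=88529281/413105625
eigenvalues of AᵀA: λ = (tr ± √(tr²−4·det))/2 = 9409/100, 37636/16524225
so κ_2 = √((9409/100) / (37636/16524225)) = 203.2500

203.2500


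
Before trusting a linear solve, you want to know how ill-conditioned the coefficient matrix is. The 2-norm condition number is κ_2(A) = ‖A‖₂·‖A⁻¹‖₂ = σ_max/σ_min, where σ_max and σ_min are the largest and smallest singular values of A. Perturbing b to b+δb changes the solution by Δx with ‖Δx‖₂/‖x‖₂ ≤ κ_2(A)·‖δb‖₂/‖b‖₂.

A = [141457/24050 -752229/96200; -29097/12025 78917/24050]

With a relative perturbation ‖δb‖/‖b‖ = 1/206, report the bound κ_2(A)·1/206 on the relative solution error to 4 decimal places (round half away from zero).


1.4369

M = AᵀA = [27688313/684500 -147666321/2738000; -147666321/2738000 787567757/10952000]. tr(M)=246116153/2190400, det(M)=7890481/54760000
solving λ² − 246116153/2190400·λ + 7890481/54760000 = 0 gives λ = 2809/25, 2809/2190400
κ = σ_max/σ_min = (53/5)/(53/1480) = 296.0000
κ_2(A)·‖δb‖/‖b‖ = 1.4369


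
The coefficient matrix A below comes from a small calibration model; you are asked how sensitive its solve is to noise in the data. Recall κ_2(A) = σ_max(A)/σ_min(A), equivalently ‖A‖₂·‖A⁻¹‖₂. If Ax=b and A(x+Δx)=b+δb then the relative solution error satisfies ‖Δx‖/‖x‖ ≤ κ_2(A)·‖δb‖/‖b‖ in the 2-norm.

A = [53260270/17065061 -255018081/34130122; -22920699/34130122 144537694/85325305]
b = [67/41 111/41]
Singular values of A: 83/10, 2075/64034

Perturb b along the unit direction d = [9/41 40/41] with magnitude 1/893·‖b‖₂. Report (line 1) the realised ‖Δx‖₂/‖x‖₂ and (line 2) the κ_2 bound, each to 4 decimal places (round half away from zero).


σ_max = 83/10, σ_min = 2075/64034
κ = σ_max/σ_min = (83/10)/(2075/64034) = 256.1360
bound on ‖Δx‖/‖x‖: κ·ε = 256.1360·1/893 = 0.2868
solve Ax = b  →  x = [85.5041 35.4962]
2-norm of b is 3.1623; of x, 92.5794
δb = ε·‖b‖·d = [0.0008 0.0035]; solving A·Δx = δb gives ‖Δx‖ = 0.1093
dividing the unrounded norms, ‖Δx‖/‖x‖ = 0.0012
so the bound overstates the realised error by a factor of ≈ 242.9922 (computed from the unrounded values)

0.0012
0.2868


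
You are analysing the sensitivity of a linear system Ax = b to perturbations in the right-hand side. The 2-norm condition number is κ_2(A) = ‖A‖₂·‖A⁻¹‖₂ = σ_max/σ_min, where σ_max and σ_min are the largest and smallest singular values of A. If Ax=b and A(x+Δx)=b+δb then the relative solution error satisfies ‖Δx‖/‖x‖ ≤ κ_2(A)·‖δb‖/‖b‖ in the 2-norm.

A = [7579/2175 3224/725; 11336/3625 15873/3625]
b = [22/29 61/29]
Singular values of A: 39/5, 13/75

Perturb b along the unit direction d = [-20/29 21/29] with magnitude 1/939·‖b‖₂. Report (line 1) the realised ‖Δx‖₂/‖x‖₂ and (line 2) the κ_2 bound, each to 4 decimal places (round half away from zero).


from the listed singular values, σ₁ = 39/5, σ_n = 13/75
condition number: (39/5) ÷ (13/75) = 45.0000
κ_2(A)·‖δb‖/‖b‖ = 0.0479
solve Ax = b  →  x = [-4.4615 3.6667]
‖b‖₂ = 2.2361 and ‖x‖₂ = 5.7749
δb = ε·‖b‖·d = [-0.0016 0.0017]; solving A·Δx = δb gives ‖Δx‖ = 0.0137
realised ‖Δx‖/‖x‖ = 0.0024
realised/bound (from unrounded values) ≈ 0.0496

0.0024
0.0479


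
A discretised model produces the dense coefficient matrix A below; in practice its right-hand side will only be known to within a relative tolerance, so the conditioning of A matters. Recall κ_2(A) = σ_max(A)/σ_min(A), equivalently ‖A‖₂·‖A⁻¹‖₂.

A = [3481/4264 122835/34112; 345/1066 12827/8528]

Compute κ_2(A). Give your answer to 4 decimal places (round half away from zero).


AᵀA = [82969/107584 2949075/860672; 2949075/860672 104857681/6885376]; tr = 65537/4096, det = 1/256
solving λ² − 65537/4096·λ + 1/256 = 0 gives λ = 16, 1/4096
so κ_2 = √(16 / (1/4096)) = 256.0000

256.0000


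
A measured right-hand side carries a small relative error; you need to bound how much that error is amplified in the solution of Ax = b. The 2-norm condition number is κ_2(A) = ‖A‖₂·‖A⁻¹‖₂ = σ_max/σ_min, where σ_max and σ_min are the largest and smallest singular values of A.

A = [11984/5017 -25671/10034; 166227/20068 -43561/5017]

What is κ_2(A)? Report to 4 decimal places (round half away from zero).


AᵀA = [29929275625/402724624 -7856296875/100681156; -7856296875/100681156 8249243125/100681156]; tr = 74823125/478864, det = 390625/1915456
λ_max, λ_min = (74823125/478864 ± √5598312978515625/229310730496)/2 = 625/4, 625/478864
σ_max=√(625/4)=(25/2), σ_min=√(625/478864)=(25/692) → κ = 346.0000

346.0000


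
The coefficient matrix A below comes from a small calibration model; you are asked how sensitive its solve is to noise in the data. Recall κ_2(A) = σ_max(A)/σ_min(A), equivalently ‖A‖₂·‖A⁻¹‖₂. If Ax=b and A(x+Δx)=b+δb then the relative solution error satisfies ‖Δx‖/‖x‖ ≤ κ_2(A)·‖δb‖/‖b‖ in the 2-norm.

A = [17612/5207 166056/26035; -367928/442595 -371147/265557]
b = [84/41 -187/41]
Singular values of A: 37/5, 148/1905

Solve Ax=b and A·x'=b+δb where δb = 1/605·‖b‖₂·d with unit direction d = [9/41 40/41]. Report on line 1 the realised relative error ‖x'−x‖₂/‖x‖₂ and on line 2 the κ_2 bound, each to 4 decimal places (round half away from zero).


largest singular value 37/5, smallest 148/1905
condition number: (37/5) ÷ (148/1905) = 95.2500
κ_2(A)·‖δb‖/‖b‖ = 0.1574
solve Ax = b  →  x = [45.6200 -23.8712]
2-norm of b is 5.0000; of x, 51.4881
δb = ε·‖b‖·d = [0.0018 0.0081]; solving A·Δx = δb gives ‖Δx‖ = 0.1064
relative error = 0.0021
realised/bound (from unrounded values) ≈ 0.0131

0.0021
0.1574


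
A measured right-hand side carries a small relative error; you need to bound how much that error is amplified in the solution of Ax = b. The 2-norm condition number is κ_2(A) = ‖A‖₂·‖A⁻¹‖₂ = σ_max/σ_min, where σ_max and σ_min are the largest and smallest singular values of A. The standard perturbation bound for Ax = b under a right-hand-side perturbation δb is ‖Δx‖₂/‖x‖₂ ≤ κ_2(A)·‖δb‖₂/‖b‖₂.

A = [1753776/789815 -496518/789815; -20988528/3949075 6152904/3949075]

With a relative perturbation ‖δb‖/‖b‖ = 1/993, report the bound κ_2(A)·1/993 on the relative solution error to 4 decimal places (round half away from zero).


0.3059

M = AᵀA = [3061606887936/92279250625 -892958175648/92279250625; -892958175648/92279250625 260482134564/92279250625]. tr(M)=5315342436/147646801, det(M)=2073600/147646801
char-poly roots: 36 and 57600/147646801
κ_2(A) = √(λ_max/λ_min) = √(36 / (57600/147646801)) = 303.7750
bound on ‖Δx‖/‖x‖: κ·ε = 303.7750·1/993 = 0.3059


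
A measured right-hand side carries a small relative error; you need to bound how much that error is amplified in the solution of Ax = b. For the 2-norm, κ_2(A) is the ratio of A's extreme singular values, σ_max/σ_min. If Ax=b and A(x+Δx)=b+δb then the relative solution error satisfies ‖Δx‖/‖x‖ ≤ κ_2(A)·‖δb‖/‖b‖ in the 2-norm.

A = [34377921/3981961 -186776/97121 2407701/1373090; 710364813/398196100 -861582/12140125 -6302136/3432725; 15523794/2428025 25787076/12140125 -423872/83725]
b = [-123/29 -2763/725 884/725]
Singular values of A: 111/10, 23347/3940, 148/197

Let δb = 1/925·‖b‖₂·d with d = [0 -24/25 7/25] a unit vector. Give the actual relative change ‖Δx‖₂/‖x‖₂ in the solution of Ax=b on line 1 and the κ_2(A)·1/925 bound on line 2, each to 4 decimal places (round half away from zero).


0.0016
0.0160

σ_max = 111/10, σ_min = 148/197
condition number: (111/10) ÷ (148/197) = 14.7750
bound on ‖Δx‖/‖x‖: κ·ε = 14.7750·1/925 = 0.0160
solve Ax = b  →  x = [0.1883 4.9362 2.0680]
‖b‖ = 5.8310, ‖x‖ = 5.3552
Δx = A⁻¹·δb where δb = 1/925·5.8310·d; ‖Δx‖ = 0.0084
relative error = 0.0016
tightness: 0.0016 against a bound of 0.0160 (unrounded ratio ≈ 0.0981)


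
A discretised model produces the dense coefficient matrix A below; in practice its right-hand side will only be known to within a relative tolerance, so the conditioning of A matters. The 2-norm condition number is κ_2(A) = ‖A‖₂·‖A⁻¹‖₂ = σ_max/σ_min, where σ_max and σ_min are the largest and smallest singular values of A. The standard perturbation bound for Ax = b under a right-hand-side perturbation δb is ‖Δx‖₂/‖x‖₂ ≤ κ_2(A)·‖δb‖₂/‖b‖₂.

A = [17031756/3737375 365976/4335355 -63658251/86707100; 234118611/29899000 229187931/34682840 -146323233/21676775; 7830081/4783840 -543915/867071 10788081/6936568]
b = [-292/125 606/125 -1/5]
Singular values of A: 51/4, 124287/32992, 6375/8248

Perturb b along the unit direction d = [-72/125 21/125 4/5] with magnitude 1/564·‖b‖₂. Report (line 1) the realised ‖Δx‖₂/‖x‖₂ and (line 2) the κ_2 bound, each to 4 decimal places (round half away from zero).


0.0045
0.0292

σ_max = 51/4, σ_min = 6375/8248
condition number: (51/4) ÷ (6375/8248) = 16.4960
perturbation bound = 16.4960·1/564 = 0.0292
solve Ax = b  →  x = [-0.3603 2.4092 1.2223]
‖b‖₂ = 5.3852 and ‖x‖₂ = 2.7255
δb = ε·‖b‖·d = [-0.0055 0.0016 0.0076]; solving A·Δx = δb gives ‖Δx‖ = 0.0124
dividing the unrounded norms, ‖Δx‖/‖x‖ = 0.0045
realised/bound (from unrounded values) ≈ 0.1550
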